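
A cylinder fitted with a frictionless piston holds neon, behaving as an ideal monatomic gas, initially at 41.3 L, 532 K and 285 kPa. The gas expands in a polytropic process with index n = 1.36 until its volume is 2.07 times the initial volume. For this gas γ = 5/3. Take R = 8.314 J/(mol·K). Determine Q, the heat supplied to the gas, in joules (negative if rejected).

n = P₁V₁/(RT₁) = 285×41.3/(8.314×532) = 2.66 mol.
Polytropic n=1.36: T₂ = T₁(V₁/V₂)^(n−1) = 532×(0.483)^0.36 = 409 K; P₂ = P₁(V₁/V₂)^n = 106 kPa.
W = (P₁V₁−P₂V₂)/(n−1) = (285×41.3−106×85.5)/0.36 = 7530 J.
ΔU = nCvΔT = 2.66×12.5×(409−532) = -4070 J.
Q = ΔU + W = 3470 J.

3470 J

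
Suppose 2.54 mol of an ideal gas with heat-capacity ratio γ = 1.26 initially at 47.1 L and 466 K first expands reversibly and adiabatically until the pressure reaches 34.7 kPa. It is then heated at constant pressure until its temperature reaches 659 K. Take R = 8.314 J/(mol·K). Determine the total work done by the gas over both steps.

18800 J

P₁ = nRT₁/V₁ = 2.54×8.314×466/47.1 = 209 kPa.
Step 1 — Adiabatic: T₂/T₁ = (P₂/P₁)^((γ−1)/γ) ⇒ T₂ = 466×(0.166)^0.206 = 322 K; V₂ = 196 L.
ΔU = nCvΔT = 2.54×32.0×(322−466) = -11700 J.
Q = 0 for an adiabatic process, so W = −ΔU = 11700 J.
State after step 1: P = 34.7 kPa, V = 196 L, T = 322 K.
Step 2 — Isobaric: P stays 34.7 kPa; V/T = const ⇒ T₂ = 659 K, V₂ = 401 L.
W = PΔV = 34.7×(401−196) kPa·L = 7120 J.
ΔU = nCvΔT = 2.54×32.0×(659−322) = 27400 J.
Q = ΔU + W = nCpΔT = 34500 J.
Net over both steps: W = 18800 J, Q = 34500 J, ΔU = 15700 J.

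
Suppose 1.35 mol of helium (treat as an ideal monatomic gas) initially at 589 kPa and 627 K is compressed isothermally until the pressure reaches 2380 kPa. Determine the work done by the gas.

-9830 J

V₁ = nRT₁/P₁ = 1.35×8.314×627/589 = 11.9 L.
Isothermal: T stays 627 K; PV = const ⇒ V₂ = 2.96 L, P₂ = 2380 kPa.
W = nRT ln(V₂/V₁) = 1.35×8.314×627×ln(0.247) = -9830 J.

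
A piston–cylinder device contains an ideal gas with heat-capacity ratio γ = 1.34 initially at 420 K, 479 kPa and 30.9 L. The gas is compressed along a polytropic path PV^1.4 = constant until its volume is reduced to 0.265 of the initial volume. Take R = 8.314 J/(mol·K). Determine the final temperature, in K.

Polytropic n=1.4: T₂ = T₁(V₁/V₂)^(n−1) = 420×(3.77)^0.40 = 714 K; P₂ = P₁(V₁/V₂)^n = 3070 kPa.

714 K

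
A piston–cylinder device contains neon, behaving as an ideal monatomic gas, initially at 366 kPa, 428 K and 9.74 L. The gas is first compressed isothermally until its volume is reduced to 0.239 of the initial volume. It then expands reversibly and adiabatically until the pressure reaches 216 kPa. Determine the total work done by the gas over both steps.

n = P₁V₁/(RT₁) = 366×9.74/(8.314×428) = 1.00 mol.
Step 1 — Isothermal: T stays 428 K; PV = const ⇒ V₂ = 2.33 L, P₂ = 1530 kPa.
ΔU = 0 (ideal gas, T constant).
W = nRT ln(V₂/V₁) = 1.00×8.314×428×ln(0.239) = -5100 J.
Q = ΔU + W = -5100 J.
State after step 1: P = 1530 kPa, V = 2.33 L, T = 428 K.
Step 2 — Adiabatic: T₂/T₁ = (P₂/P₁)^((γ−1)/γ) ⇒ T₂ = 428×(0.141)^0.400 = 196 K; V₂ = 7.54 L.
ΔU = nCvΔT = 1.00×12.5×(196−428) = -2900 J.
Q = 0 for an adiabatic process, so W = −ΔU = 2900 J.
Net over both steps: W = -2200 J, Q = -5100 J, ΔU = -2900 J.

-2200 J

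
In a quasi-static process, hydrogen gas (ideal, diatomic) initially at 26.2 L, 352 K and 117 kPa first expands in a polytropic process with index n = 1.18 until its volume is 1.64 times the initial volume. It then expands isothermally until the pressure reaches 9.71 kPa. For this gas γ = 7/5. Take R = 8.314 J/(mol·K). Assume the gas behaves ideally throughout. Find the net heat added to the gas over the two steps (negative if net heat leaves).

6140 J

n = P₁V₁/(RT₁) = 117×26.2/(8.314×352) = 1.05 mol.
Step 1 — Polytropic n=1.18: T₂ = T₁(V₁/V₂)^(n−1) = 352×(0.610)^0.18 = 322 K; P₂ = P₁(V₁/V₂)^n = 65.3 kPa.
W = (P₁V₁−P₂V₂)/(n−1) = (117×26.2−65.3×43.0)/0.18 = 1450 J.
ΔU = nCvΔT = 1.05×20.8×(322−352) = -653 J.
Q = ΔU + W = 798 J.
State after step 1: P = 65.3 kPa, V = 43.0 L, T = 322 K.
Step 2 — Isothermal: T stays 322 K; PV = const ⇒ V₂ = 289 L, P₂ = 9.71 kPa.
ΔU = 0 (ideal gas, T constant).
W = nRT ln(V₂/V₁) = 1.05×8.314×322×ln(6.72) = 5340 J.
Q = ΔU + W = 5340 J.
Net over both steps: W = 6790 J, Q = 6140 J, ΔU = -653 J.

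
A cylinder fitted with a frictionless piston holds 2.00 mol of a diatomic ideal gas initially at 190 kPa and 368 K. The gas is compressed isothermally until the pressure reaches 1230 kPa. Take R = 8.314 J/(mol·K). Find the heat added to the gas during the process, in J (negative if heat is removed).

-11400 J

V₁ = nRT₁/P₁ = 2.00×8.314×368/190 = 32.2 L.
Isothermal: T stays 368 K; PV = const ⇒ V₂ = 4.97 L, P₂ = 1230 kPa.
ΔU = 0 (ideal gas, T constant).
W = nRT ln(V₂/V₁) = 2.00×8.314×368×ln(0.154) = -11400 J.
Q = ΔU + W = -11400 J.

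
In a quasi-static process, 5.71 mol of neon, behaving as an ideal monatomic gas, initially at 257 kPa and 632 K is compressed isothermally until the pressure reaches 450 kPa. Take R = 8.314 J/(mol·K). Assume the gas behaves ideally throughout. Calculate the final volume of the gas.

V₁ = nRT₁/P₁ = 5.71×8.314×632/257 = 117 L.
Isothermal: T stays 632 K; PV = const ⇒ V₂ = 66.7 L, P₂ = 450 kPa.

66.7 L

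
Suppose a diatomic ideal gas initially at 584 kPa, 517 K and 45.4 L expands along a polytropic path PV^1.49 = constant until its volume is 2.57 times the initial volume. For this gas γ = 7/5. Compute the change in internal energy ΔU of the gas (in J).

n = P₁V₁/(RT₁) = 584×45.4/(8.314×517) = 6.17 mol.
Polytropic n=1.49: T₂ = T₁(V₁/V₂)^(n−1) = 517×(0.389)^0.49 = 326 K; P₂ = P₁(V₁/V₂)^n = 143 kPa.
For an ideal gas ΔU = nCvΔT with Cv = (5/2)R = 20.8 J/(mol·K).
ΔU = 6.17×20.8×(326−517) = -24500 J.

-24500 J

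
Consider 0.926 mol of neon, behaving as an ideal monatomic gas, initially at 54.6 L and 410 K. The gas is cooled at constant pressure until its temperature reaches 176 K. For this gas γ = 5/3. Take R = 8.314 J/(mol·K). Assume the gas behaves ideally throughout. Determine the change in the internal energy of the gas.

P₁ = nRT₁/V₁ = 0.926×8.314×410/54.6 = 57.8 kPa.
Isobaric: P stays 57.8 kPa; V/T = const ⇒ T₂ = 176 K, V₂ = 23.4 L.
For an ideal gas ΔU = nCvΔT with Cv = (3/2)R = 12.5 J/(mol·K).
ΔU = 0.926×12.5×(176−410) = -2700 J.

-2700 J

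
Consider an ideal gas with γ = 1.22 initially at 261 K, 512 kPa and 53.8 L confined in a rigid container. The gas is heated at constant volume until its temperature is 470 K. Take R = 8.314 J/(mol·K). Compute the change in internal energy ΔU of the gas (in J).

n = P₁V₁/(RT₁) = 512×53.8/(8.314×261) = 12.7 mol.
Isochoric: V stays 53.8 L; P/T = const ⇒ T₂ = 470 K, P₂ = 922 kPa.
For an ideal gas ΔU = nCvΔT with Cv = R/(γ−1) = 37.8 J/(mol·K).
ΔU = 12.7×37.8×(470−261) = 100000 J.

100000 J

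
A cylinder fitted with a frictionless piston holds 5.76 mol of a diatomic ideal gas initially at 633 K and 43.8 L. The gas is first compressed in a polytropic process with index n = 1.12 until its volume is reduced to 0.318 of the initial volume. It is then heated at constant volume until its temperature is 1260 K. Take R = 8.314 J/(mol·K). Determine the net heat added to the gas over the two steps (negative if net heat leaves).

37800 J

P₁ = nRT₁/V₁ = 5.76×8.314×633/43.8 = 692 kPa.
Step 1 — Polytropic n=1.12: T₂ = T₁(V₁/V₂)^(n−1) = 633×(3.14)^0.12 = 726 K; P₂ = P₁(V₁/V₂)^n = 2500 kPa.
W = (P₁V₁−P₂V₂)/(n−1) = (692×43.8−2500×13.9)/0.12 = -37200 J.
ΔU = nCvΔT = 5.76×20.8×(726−633) = 11200 J.
Q = ΔU + W = -26100 J.
State after step 1: P = 2500 kPa, V = 13.9 L, T = 726 K.
Step 2 — Isochoric: V stays 13.9 L; P/T = const ⇒ T₂ = 1260 K, P₂ = 4330 kPa.
W = 0 (no volume change).
ΔU = nCvΔT = 5.76×20.8×(1260−726) = 63900 J.
Q = ΔU = 63900 J.
Net over both steps: W = -37200 J, Q = 37800 J, ΔU = 75100 J.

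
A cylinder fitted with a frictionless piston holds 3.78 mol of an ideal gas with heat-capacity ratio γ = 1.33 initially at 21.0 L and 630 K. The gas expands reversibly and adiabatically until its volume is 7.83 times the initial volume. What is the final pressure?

61.1 kPa

P₁ = nRT₁/V₁ = 3.78×8.314×630/21.0 = 943 kPa.
Adiabatic: TV^(γ−1) = const ⇒ T₂ = 630×(0.128)^0.330 = 319 K; PV^γ = const ⇒ P₂ = 61.1 kPa.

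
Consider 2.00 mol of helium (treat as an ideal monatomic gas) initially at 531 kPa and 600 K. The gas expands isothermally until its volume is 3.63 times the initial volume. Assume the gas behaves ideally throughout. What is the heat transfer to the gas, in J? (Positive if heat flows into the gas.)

V₁ = nRT₁/P₁ = 2.00×8.314×600/531 = 18.8 L.
Isothermal: T stays 600 K; PV = const ⇒ V₂ = 68.2 L, P₂ = 146 kPa.
ΔU = 0 (ideal gas, T constant).
W = nRT ln(V₂/V₁) = 2.00×8.314×600×ln(3.63) = 12900 J.
Q = ΔU + W = 12900 J.

12900 J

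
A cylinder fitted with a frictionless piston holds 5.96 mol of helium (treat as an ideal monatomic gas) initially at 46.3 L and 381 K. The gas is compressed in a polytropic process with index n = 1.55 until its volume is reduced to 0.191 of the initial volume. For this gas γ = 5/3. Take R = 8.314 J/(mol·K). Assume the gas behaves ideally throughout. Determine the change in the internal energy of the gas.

P₁ = nRT₁/V₁ = 5.96×8.314×381/46.3 = 408 kPa.
Polytropic n=1.55: T₂ = T₁(V₁/V₂)^(n−1) = 381×(5.24)^0.55 = 947 K; P₂ = P₁(V₁/V₂)^n = 5310 kPa.
For an ideal gas ΔU = nCvΔT with Cv = (3/2)R = 12.5 J/(mol·K).
ΔU = 5.96×12.5×(947−381) = 42100 J.

42100 J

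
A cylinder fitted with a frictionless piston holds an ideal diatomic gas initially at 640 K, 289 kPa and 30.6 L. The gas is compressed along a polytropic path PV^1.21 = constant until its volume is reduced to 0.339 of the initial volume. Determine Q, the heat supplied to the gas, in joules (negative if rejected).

n = P₁V₁/(RT₁) = 289×30.6/(8.314×640) = 1.66 mol.
Polytropic n=1.21: T₂ = T₁(V₁/V₂)^(n−1) = 640×(2.95)^0.21 = 803 K; P₂ = P₁(V₁/V₂)^n = 1070 kPa.
W = (P₁V₁−P₂V₂)/(n−1) = (289×30.6−1070×10.4)/0.21 = -10700 J.
ΔU = nCvΔT = 1.66×20.8×(803−640) = 5640 J.
Q = ΔU + W = -5100 J.

-5100 J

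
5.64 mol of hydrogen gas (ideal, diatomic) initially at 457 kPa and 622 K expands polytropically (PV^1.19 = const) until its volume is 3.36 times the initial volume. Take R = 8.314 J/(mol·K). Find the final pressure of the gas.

108 kPa

V₁ = nRT₁/P₁ = 5.64×8.314×622/457 = 63.8 L.
Polytropic n=1.19: T₂ = T₁(V₁/V₂)^(n−1) = 622×(0.298)^0.19 = 494 K; P₂ = P₁(V₁/V₂)^n = 108 kPa.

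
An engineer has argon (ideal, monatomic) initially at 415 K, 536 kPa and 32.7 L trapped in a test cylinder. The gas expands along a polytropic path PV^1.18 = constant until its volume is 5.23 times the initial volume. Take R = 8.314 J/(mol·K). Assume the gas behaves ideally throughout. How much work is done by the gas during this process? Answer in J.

25100 J

n = P₁V₁/(RT₁) = 536×32.7/(8.314×415) = 5.08 mol.
Polytropic n=1.18: T₂ = T₁(V₁/V₂)^(n−1) = 415×(0.191)^0.18 = 308 K; P₂ = P₁(V₁/V₂)^n = 76.1 kPa.
W = (P₁V₁−P₂V₂)/(n−1) = (536×32.7−76.1×171)/0.18 = 25100 J.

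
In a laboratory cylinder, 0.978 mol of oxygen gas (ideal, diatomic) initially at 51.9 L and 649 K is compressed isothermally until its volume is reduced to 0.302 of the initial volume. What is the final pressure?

P₁ = nRT₁/V₁ = 0.978×8.314×649/51.9 = 102 kPa.
Isothermal: T stays 649 K; PV = const ⇒ V₂ = 15.7 L, P₂ = 337 kPa.

337 kPa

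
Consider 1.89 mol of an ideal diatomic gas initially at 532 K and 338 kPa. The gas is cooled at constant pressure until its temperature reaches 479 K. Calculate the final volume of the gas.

22.3 L

V₁ = nRT₁/P₁ = 1.89×8.314×532/338 = 24.7 L.
Isobaric: P stays 338 kPa; V/T = const ⇒ T₂ = 479 K, V₂ = 22.3 L.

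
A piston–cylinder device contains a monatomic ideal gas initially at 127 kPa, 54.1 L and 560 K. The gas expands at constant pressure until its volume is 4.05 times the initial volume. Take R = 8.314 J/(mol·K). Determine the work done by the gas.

n = P₁V₁/(RT₁) = 127×54.1/(8.314×560) = 1.48 mol.
Isobaric: P stays 127 kPa; V/T = const ⇒ T₂ = 2270 K, V₂ = 219 L.
W = PΔV = 127×(219−54.1) kPa·L = 21000 J.

21000 J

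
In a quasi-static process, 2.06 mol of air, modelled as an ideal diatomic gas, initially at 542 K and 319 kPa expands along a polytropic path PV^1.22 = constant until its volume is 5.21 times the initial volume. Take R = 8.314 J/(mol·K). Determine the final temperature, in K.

V₁ = nRT₁/P₁ = 2.06×8.314×542/319 = 29.1 L.
Polytropic n=1.22: T₂ = T₁(V₁/V₂)^(n−1) = 542×(0.192)^0.22 = 377 K; P₂ = P₁(V₁/V₂)^n = 42.6 kPa.

377 K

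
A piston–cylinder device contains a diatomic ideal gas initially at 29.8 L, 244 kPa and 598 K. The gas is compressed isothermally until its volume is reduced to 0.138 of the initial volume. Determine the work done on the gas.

n = P₁V₁/(RT₁) = 244×29.8/(8.314×598) = 1.46 mol.
Isothermal: T stays 598 K; PV = const ⇒ V₂ = 4.11 L, P₂ = 1770 kPa.
W = nRT ln(V₂/V₁) = 1.46×8.314×598×ln(0.138) = -14400 J.
Work done on the gas = −W_by = 14400 J.

14400 J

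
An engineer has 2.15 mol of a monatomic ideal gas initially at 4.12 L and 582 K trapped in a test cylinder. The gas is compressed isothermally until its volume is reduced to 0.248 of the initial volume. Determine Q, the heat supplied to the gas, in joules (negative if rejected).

-14500 J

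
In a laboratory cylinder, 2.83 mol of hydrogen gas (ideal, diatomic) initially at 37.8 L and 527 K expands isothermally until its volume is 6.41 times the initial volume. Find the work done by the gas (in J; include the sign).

23000 J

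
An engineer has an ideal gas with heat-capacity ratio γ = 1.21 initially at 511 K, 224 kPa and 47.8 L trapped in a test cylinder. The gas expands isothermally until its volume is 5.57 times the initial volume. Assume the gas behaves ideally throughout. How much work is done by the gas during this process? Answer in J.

n = P₁V₁/(RT₁) = 224×47.8/(8.314×511) = 2.52 mol.
Isothermal: T stays 511 K; PV = const ⇒ V₂ = 266 L, P₂ = 40.2 kPa.
W = nRT ln(V₂/V₁) = 2.52×8.314×511×ln(5.57) = 18400 J.

18400 J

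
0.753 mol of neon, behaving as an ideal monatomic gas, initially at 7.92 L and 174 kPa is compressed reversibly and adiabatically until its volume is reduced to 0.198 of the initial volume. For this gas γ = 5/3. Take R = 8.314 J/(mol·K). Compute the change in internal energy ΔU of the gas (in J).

4020 J

T₁ = P₁V₁/(nR) = 174×7.92/(0.753×8.314) = 220 K.
Adiabatic: TV^(γ−1) = const ⇒ T₂ = 220×(5.05)^0.667 = 648 K; PV^γ = const ⇒ P₂ = 2590 kPa.
For an ideal gas ΔU = nCvΔT with Cv = (3/2)R = 12.5 J/(mol·K).
ΔU = 0.753×12.5×(648−220) = 4020 J.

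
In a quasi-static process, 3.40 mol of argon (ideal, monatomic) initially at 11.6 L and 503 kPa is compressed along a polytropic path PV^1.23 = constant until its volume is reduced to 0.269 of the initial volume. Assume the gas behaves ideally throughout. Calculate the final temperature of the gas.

T₁ = P₁V₁/(nR) = 503×11.6/(3.40×8.314) = 206 K.
Polytropic n=1.23: T₂ = T₁(V₁/V₂)^(n−1) = 206×(3.72)^0.23 = 279 K; P₂ = P₁(V₁/V₂)^n = 2530 kPa.

279 K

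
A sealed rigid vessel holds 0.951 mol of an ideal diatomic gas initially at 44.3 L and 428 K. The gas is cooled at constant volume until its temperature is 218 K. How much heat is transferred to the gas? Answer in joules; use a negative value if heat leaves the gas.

-4150 J

P₁ = nRT₁/V₁ = 0.951×8.314×428/44.3 = 76.4 kPa.
Isochoric: V stays 44.3 L; P/T = const ⇒ T₂ = 218 K, P₂ = 38.9 kPa.
W = 0 (no volume change).
ΔU = nCvΔT = 0.951×20.8×(218−428) = -4150 J.
Q = ΔU = -4150 J.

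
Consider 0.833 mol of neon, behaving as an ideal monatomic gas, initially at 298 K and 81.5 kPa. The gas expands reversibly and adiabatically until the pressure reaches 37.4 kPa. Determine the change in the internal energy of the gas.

V₁ = nRT₁/P₁ = 0.833×8.314×298/81.5 = 25.3 L.
Adiabatic: T₂/T₁ = (P₂/P₁)^((γ−1)/γ) ⇒ T₂ = 298×(0.459)^0.400 = 218 K; V₂ = 40.4 L.
For an ideal gas ΔU = nCvΔT with Cv = (3/2)R = 12.5 J/(mol·K).
ΔU = 0.833×12.5×(218−298) = -829 J.

-829 J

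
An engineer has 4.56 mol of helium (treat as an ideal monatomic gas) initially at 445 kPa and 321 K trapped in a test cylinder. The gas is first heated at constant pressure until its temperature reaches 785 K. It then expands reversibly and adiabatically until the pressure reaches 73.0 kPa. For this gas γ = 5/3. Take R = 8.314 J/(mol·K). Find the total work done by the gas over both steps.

V₁ = nRT₁/P₁ = 4.56×8.314×321/445 = 27.3 L.
Step 1 — Isobaric: P stays 445 kPa; V/T = const ⇒ T₂ = 785 K, V₂ = 66.9 L.
W = PΔV = 445×(66.9−27.3) kPa·L = 17600 J.
ΔU = nCvΔT = 4.56×12.5×(785−321) = 26400 J.
Q = ΔU + W = nCpΔT = 44000 J.
State after step 1: P = 445 kPa, V = 66.9 L, T = 785 K.
Step 2 — Adiabatic: T₂/T₁ = (P₂/P₁)^((γ−1)/γ) ⇒ T₂ = 785×(0.164)^0.400 = 381 K; V₂ = 198 L.
ΔU = nCvΔT = 4.56×12.5×(381−785) = -23000 J.
Q = 0 for an adiabatic process, so W = −ΔU = 23000 J.
Net over both steps: W = 40600 J, Q = 44000 J, ΔU = 3410 J.

40600 J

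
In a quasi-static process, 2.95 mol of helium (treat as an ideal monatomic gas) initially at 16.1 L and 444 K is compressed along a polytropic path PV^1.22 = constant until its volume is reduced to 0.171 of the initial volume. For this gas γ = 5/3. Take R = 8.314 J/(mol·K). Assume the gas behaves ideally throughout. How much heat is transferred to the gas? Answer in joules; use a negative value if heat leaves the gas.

-15700 J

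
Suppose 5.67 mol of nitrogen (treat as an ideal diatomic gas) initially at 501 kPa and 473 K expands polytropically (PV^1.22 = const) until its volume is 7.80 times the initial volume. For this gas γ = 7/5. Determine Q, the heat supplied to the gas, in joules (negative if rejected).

V₁ = nRT₁/P₁ = 5.67×8.314×473/501 = 44.5 L.
Polytropic n=1.22: T₂ = T₁(V₁/V₂)^(n−1) = 473×(0.128)^0.22 = 301 K; P₂ = P₁(V₁/V₂)^n = 40.9 kPa.
W = (P₁V₁−P₂V₂)/(n−1) = (501×44.5−40.9×347)/0.22 = 36900 J.
ΔU = nCvΔT = 5.67×20.8×(301−473) = -20300 J.
Q = ΔU + W = 16600 J.

16600 J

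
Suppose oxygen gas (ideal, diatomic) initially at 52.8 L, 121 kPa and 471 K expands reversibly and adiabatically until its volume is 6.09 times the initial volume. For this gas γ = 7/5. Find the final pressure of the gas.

9.65 kPa

Adiabatic: TV^(γ−1) = const ⇒ T₂ = 471×(0.164)^0.400 = 229 K; PV^γ = const ⇒ P₂ = 9.65 kPa.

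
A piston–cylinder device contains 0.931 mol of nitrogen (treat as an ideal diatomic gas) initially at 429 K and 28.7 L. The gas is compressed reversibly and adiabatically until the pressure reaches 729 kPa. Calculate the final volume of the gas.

7.71 L

P₁ = nRT₁/V₁ = 0.931×8.314×429/28.7 = 116 kPa.
Adiabatic: T₂/T₁ = (P₂/P₁)^((γ−1)/γ) ⇒ T₂ = 429×(6.30)^0.286 = 726 K; V₂ = 7.71 L.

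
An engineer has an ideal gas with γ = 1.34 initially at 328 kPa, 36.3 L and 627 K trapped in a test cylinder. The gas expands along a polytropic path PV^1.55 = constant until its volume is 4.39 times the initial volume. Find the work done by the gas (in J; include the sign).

n = P₁V₁/(RT₁) = 328×36.3/(8.314×627) = 2.28 mol.
Polytropic n=1.55: T₂ = T₁(V₁/V₂)^(n−1) = 627×(0.228)^0.55 = 278 K; P₂ = P₁(V₁/V₂)^n = 33.1 kPa.
W = (P₁V₁−P₂V₂)/(n−1) = (328×36.3−33.1×159)/0.55 = 12100 J.

12100 J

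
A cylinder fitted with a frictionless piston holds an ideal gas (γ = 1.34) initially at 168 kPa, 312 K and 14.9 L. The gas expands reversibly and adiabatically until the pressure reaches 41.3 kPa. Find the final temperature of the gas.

219 K

Adiabatic: T₂/T₁ = (P₂/P₁)^((γ−1)/γ) ⇒ T₂ = 312×(0.246)^0.254 = 219 K; V₂ = 42.5 L.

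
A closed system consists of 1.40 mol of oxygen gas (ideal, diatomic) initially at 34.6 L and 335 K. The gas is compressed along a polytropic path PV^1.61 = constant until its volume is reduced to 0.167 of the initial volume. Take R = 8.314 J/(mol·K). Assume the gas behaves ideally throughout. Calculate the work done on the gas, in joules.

12700 J

P₁ = nRT₁/V₁ = 1.40×8.314×335/34.6 = 113 kPa.
Polytropic n=1.61: T₂ = T₁(V₁/V₂)^(n−1) = 335×(5.99)^0.61 = 998 K; P₂ = P₁(V₁/V₂)^n = 2010 kPa.
W = (P₁V₁−P₂V₂)/(n−1) = (113×34.6−2010×5.78)/0.61 = -12700 J.
Work done on the gas = −W_by = 12700 J.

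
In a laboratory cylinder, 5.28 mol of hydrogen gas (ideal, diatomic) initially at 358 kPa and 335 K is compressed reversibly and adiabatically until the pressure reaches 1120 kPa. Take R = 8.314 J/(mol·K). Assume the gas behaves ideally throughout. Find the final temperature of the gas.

V₁ = nRT₁/P₁ = 5.28×8.314×335/358 = 41.1 L.
Adiabatic: T₂/T₁ = (P₂/P₁)^((γ−1)/γ) ⇒ T₂ = 335×(3.13)^0.286 = 464 K; V₂ = 18.2 L.

464 K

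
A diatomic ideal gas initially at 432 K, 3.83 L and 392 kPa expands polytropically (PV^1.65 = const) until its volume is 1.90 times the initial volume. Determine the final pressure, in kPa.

136 kPa

Polytropic n=1.65: T₂ = T₁(V₁/V₂)^(n−1) = 432×(0.526)^0.65 = 285 K; P₂ = P₁(V₁/V₂)^n = 136 kPa.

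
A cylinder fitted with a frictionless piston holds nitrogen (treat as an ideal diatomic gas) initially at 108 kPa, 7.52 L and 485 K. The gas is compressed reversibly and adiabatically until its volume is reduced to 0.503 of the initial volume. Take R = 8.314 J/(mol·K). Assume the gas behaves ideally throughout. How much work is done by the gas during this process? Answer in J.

n = P₁V₁/(RT₁) = 108×7.52/(8.314×485) = 0.201 mol.
Adiabatic: TV^(γ−1) = const ⇒ T₂ = 485×(1.99)^0.400 = 638 K; PV^γ = const ⇒ P₂ = 283 kPa.
ΔU = nCvΔT = 0.201×20.8×(638−485) = 642 J.
Q = 0 for an adiabatic process, so W = −ΔU = -642 J.

-642 J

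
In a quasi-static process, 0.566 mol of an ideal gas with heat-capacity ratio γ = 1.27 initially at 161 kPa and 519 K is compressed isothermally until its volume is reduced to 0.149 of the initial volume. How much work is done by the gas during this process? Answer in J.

V₁ = nRT₁/P₁ = 0.566×8.314×519/161 = 15.2 L.
Isothermal: T stays 519 K; PV = const ⇒ V₂ = 2.26 L, P₂ = 1080 kPa.
W = nRT ln(V₂/V₁) = 0.566×8.314×519×ln(0.149) = -4650 J.

-4650 J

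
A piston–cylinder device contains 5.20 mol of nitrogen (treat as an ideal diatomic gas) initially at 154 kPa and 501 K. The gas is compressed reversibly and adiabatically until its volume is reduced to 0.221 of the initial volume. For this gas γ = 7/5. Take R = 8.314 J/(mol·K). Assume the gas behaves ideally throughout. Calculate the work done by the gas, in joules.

-44900 J

V₁ = nRT₁/P₁ = 5.20×8.314×501/154 = 141 L.
Adiabatic: TV^(γ−1) = const ⇒ T₂ = 501×(4.52)^0.400 = 916 K; PV^γ = const ⇒ P₂ = 1270 kPa.
ΔU = nCvΔT = 5.20×20.8×(916−501) = 44900 J.
Q = 0 for an adiabatic process, so W = −ΔU = -44900 J.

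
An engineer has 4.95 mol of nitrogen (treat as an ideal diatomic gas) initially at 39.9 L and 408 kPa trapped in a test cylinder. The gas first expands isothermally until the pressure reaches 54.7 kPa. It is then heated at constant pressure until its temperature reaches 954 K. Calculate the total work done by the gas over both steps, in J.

55700 J

T₁ = P₁V₁/(nR) = 408×39.9/(4.95×8.314) = 396 K.
Step 1 — Isothermal: T stays 396 K; PV = const ⇒ V₂ = 298 L, P₂ = 54.7 kPa.
ΔU = 0 (ideal gas, T constant).
W = nRT ln(V₂/V₁) = 4.95×8.314×396×ln(7.46) = 32700 J.
Q = ΔU + W = 32700 J.
State after step 1: P = 54.7 kPa, V = 298 L, T = 396 K.
Step 2 — Isobaric: P stays 54.7 kPa; V/T = const ⇒ T₂ = 954 K, V₂ = 718 L.
W = PΔV = 54.7×(718−298) kPa·L = 23000 J.
ΔU = nCvΔT = 4.95×20.8×(954−396) = 57500 J.
Q = ΔU + W = nCpΔT = 80400 J.
Net over both steps: W = 55700 J, Q = 113000 J, ΔU = 57500 J.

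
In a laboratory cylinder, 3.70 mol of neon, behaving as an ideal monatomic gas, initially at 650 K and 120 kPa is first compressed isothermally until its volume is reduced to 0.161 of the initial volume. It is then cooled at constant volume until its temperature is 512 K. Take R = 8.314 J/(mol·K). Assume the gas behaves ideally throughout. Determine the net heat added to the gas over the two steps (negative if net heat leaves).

V₁ = nRT₁/P₁ = 3.70×8.314×650/120 = 167 L.
Step 1 — Isothermal: T stays 650 K; PV = const ⇒ V₂ = 26.8 L, P₂ = 745 kPa.
ΔU = 0 (ideal gas, T constant).
W = nRT ln(V₂/V₁) = 3.70×8.314×650×ln(0.161) = -36500 J.
Q = ΔU + W = -36500 J.
State after step 1: P = 745 kPa, V = 26.8 L, T = 650 K.
Step 2 — Isochoric: V stays 26.8 L; P/T = const ⇒ T₂ = 512 K, P₂ = 587 kPa.
W = 0 (no volume change).
ΔU = nCvΔT = 3.70×12.5×(512−650) = -6370 J.
Q = ΔU = -6370 J.
Net over both steps: W = -36500 J, Q = -42900 J, ΔU = -6370 J.

-42900 J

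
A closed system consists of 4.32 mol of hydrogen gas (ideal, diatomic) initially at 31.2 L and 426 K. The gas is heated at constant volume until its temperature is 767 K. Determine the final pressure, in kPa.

883 kPa

P₁ = nRT₁/V₁ = 4.32×8.314×426/31.2 = 490 kPa.
Isochoric: V stays 31.2 L; P/T = const ⇒ T₂ = 767 K, P₂ = 883 kPa.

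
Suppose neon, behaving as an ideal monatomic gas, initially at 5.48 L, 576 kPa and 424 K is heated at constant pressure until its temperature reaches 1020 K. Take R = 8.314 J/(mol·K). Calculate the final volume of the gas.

Isobaric: P stays 576 kPa; V/T = const ⇒ T₂ = 1020 K, V₂ = 13.2 L.

13.2 L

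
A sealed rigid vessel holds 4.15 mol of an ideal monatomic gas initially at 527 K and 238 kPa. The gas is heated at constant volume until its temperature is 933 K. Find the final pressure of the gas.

421 kPa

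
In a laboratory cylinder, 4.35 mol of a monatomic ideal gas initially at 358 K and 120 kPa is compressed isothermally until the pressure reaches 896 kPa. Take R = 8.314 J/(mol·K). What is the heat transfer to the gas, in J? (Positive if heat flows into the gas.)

-26000 J

V₁ = nRT₁/P₁ = 4.35×8.314×358/120 = 108 L.
Isothermal: T stays 358 K; PV = const ⇒ V₂ = 14.5 L, P₂ = 896 kPa.
ΔU = 0 (ideal gas, T constant).
W = nRT ln(V₂/V₁) = 4.35×8.314×358×ln(0.134) = -26000 J.
Q = ΔU + W = -26000 J.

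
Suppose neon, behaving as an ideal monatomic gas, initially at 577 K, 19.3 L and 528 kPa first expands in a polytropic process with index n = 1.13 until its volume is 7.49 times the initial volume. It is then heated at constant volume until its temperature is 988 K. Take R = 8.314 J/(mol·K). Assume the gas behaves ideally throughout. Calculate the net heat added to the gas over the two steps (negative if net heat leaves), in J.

n = P₁V₁/(RT₁) = 528×19.3/(8.314×577) = 2.12 mol.
Step 1 — Polytropic n=1.13: T₂ = T₁(V₁/V₂)^(n−1) = 577×(0.134)^0.13 = 444 K; P₂ = P₁(V₁/V₂)^n = 54.3 kPa.
W = (P₁V₁−P₂V₂)/(n−1) = (528×19.3−54.3×145)/0.13 = 18100 J.
ΔU = nCvΔT = 2.12×12.5×(444−577) = -3520 J.
Q = ΔU + W = 14500 J.
State after step 1: P = 54.3 kPa, V = 145 L, T = 444 K.
Step 2 — Isochoric: V stays 145 L; P/T = const ⇒ T₂ = 988 K, P₂ = 121 kPa.
W = 0 (no volume change).
ΔU = nCvΔT = 2.12×12.5×(988−444) = 14400 J.
Q = ΔU = 14400 J.
Net over both steps: W = 18100 J, Q = 28900 J, ΔU = 10900 J.

28900 J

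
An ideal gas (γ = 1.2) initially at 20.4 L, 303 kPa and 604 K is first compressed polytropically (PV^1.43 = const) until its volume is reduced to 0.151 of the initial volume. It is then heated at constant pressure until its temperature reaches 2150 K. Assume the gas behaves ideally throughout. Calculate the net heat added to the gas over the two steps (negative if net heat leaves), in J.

69100 J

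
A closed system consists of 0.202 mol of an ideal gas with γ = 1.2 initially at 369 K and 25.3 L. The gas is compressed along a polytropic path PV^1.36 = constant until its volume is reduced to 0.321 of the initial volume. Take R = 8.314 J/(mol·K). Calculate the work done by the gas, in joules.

P₁ = nRT₁/V₁ = 0.202×8.314×369/25.3 = 24.5 kPa.
Polytropic n=1.36: T₂ = T₁(V₁/V₂)^(n−1) = 369×(3.12)^0.36 = 556 K; P₂ = P₁(V₁/V₂)^n = 115 kPa.
W = (P₁V₁−P₂V₂)/(n−1) = (24.5×25.3−115×8.12)/0.36 = -870 J.

-870 J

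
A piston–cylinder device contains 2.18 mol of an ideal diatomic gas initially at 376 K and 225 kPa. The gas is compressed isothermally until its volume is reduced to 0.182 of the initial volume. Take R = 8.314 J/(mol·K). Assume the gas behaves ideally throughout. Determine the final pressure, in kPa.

1240 kPa

V₁ = nRT₁/P₁ = 2.18×8.314×376/225 = 30.3 L.
Isothermal: T stays 376 K; PV = const ⇒ V₂ = 5.51 L, P₂ = 1240 kPa.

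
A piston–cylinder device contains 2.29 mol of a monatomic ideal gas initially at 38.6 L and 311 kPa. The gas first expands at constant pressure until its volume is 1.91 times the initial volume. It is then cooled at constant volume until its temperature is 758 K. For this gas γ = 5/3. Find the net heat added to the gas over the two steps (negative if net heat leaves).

14600 J

T₁ = P₁V₁/(nR) = 311×38.6/(2.29×8.314) = 631 K.
Step 1 — Isobaric: P stays 311 kPa; V/T = const ⇒ T₂ = 1200 K, V₂ = 73.7 L.
W = PΔV = 311×(73.7−38.6) kPa·L = 10900 J.
ΔU = nCvΔT = 2.29×12.5×(1200−631) = 16400 J.
Q = ΔU + W = nCpΔT = 27300 J.
State after step 1: P = 311 kPa, V = 73.7 L, T = 1200 K.
Step 2 — Isochoric: V stays 73.7 L; P/T = const ⇒ T₂ = 758 K, P₂ = 196 kPa.
W = 0 (no volume change).
ΔU = nCvΔT = 2.29×12.5×(758−1200) = -12700 J.
Q = ΔU = -12700 J.
Net over both steps: W = 10900 J, Q = 14600 J, ΔU = 3640 J.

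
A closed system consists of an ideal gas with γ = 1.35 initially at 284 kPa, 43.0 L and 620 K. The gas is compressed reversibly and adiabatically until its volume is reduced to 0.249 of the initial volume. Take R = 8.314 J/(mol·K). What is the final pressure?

1860 kPa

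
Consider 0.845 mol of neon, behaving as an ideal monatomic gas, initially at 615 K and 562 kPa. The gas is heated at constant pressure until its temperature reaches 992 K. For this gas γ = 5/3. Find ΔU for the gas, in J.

3970 J

V₁ = nRT₁/P₁ = 0.845×8.314×615/562 = 7.69 L.
Isobaric: P stays 562 kPa; V/T = const ⇒ T₂ = 992 K, V₂ = 12.4 L.
For an ideal gas ΔU = nCvΔT with Cv = (3/2)R = 12.5 J/(mol·K).
ΔU = 0.845×12.5×(992−615) = 3970 J.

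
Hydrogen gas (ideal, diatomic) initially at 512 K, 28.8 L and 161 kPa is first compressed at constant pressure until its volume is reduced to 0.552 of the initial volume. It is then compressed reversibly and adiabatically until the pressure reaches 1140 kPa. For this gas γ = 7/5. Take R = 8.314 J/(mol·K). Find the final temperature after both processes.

494 K

n = P₁V₁/(RT₁) = 161×28.8/(8.314×512) = 1.09 mol.
Step 1 — Isobaric: P stays 161 kPa; V/T = const ⇒ T₂ = 283 K, V₂ = 15.9 L.
W = PΔV = 161×(15.9−28.8) kPa·L = -2080 J.
ΔU = nCvΔT = 1.09×20.8×(283−512) = -5190 J.
Q = ΔU + W = nCpΔT = -7270 J.
State after step 1: P = 161 kPa, V = 15.9 L, T = 283 K.
Step 2 — Adiabatic: T₂/T₁ = (P₂/P₁)^((γ−1)/γ) ⇒ T₂ = 283×(7.08)^0.286 = 494 K; V₂ = 3.93 L.
ΔU = nCvΔT = 1.09×20.8×(494−283) = 4800 J.
Q = 0 for an adiabatic process, so W = −ΔU = -4800 J.
Net over both steps: W = -6870 J, Q = -7270 J, ΔU = -398 J.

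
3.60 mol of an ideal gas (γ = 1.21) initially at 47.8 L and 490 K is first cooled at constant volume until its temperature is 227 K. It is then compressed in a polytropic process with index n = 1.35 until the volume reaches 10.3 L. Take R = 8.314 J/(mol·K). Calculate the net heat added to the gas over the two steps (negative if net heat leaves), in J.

P₁ = nRT₁/V₁ = 3.60×8.314×490/47.8 = 307 kPa.
Step 1 — Isochoric: V stays 47.8 L; P/T = const ⇒ T₂ = 227 K, P₂ = 142 kPa.
W = 0 (no volume change).
ΔU = nCvΔT = 3.60×39.6×(227−490) = -37500 J.
Q = ΔU = -37500 J.
State after step 1: P = 142 kPa, V = 47.8 L, T = 227 K.
Step 2 — Polytropic n=1.35: T₂ = T₁(V₁/V₂)^(n−1) = 227×(4.64)^0.35 = 388 K; P₂ = P₁(V₁/V₂)^n = 1130 kPa.
W = (P₁V₁−P₂V₂)/(n−1) = (142×47.8−1130×10.3)/0.35 = -13800 J.
ΔU = nCvΔT = 3.60×39.6×(388−227) = 23000 J.
Q = ΔU + W = 9200 J.
Net over both steps: W = -13800 J, Q = -28300 J, ΔU = -14500 J.

-28300 J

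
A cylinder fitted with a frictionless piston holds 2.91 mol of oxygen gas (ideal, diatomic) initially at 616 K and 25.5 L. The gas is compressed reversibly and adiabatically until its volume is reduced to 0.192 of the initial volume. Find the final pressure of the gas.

P₁ = nRT₁/V₁ = 2.91×8.314×616/25.5 = 584 kPa.
Adiabatic: TV^(γ−1) = const ⇒ T₂ = 616×(5.21)^0.400 = 1190 K; PV^γ = const ⇒ P₂ = 5890 kPa.

5890 kPa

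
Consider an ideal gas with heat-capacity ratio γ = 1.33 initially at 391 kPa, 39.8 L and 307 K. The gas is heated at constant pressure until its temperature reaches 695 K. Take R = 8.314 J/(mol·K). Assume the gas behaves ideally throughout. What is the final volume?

Isobaric: P stays 391 kPa; V/T = const ⇒ T₂ = 695 K, V₂ = 90.1 L.

90.1 L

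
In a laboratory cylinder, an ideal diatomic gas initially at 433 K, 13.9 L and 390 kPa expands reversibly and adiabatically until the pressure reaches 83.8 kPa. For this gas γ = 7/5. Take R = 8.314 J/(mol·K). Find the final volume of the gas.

Adiabatic: T₂/T₁ = (P₂/P₁)^((γ−1)/γ) ⇒ T₂ = 433×(0.215)^0.286 = 279 K; V₂ = 41.7 L.

41.7 L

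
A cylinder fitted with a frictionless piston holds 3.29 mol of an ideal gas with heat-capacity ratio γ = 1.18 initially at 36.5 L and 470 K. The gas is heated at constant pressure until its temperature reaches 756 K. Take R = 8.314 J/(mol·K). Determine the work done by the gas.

P₁ = nRT₁/V₁ = 3.29×8.314×470/36.5 = 352 kPa.
Isobaric: P stays 352 kPa; V/T = const ⇒ T₂ = 756 K, V₂ = 58.7 L.
W = PΔV = 352×(58.7−36.5) kPa·L = 7820 J.

7820 J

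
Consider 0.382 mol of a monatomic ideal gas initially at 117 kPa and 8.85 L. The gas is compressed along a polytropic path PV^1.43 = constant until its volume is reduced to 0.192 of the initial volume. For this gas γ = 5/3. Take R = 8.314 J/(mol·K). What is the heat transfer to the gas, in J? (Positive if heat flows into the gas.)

T₁ = P₁V₁/(nR) = 117×8.85/(0.382×8.314) = 326 K.
Polytropic n=1.43: T₂ = T₁(V₁/V₂)^(n−1) = 326×(5.21)^0.43 = 663 K; P₂ = P₁(V₁/V₂)^n = 1240 kPa.
W = (P₁V₁−P₂V₂)/(n−1) = (117×8.85−1240×1.70)/0.43 = -2490 J.
ΔU = nCvΔT = 0.382×12.5×(663−326) = 1600 J.
Q = ΔU + W = -883 J.

-883 J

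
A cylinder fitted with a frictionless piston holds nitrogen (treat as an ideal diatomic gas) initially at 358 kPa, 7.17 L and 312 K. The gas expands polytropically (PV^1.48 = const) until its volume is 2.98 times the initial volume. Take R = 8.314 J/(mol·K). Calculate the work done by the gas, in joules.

2180 J

n = P₁V₁/(RT₁) = 358×7.17/(8.314×312) = 0.990 mol.
Polytropic n=1.48: T₂ = T₁(V₁/V₂)^(n−1) = 312×(0.336)^0.48 = 185 K; P₂ = P₁(V₁/V₂)^n = 71.1 kPa.
W = (P₁V₁−P₂V₂)/(n−1) = (358×7.17−71.1×21.4)/0.48 = 2180 J.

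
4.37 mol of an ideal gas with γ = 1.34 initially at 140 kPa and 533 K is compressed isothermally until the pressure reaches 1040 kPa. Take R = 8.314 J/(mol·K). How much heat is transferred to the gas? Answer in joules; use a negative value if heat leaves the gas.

-38800 J

V₁ = nRT₁/P₁ = 4.37×8.314×533/140 = 138 L.
Isothermal: T stays 533 K; PV = const ⇒ V₂ = 18.6 L, P₂ = 1040 kPa.
ΔU = 0 (ideal gas, T constant).
W = nRT ln(V₂/V₁) = 4.37×8.314×533×ln(0.135) = -38800 J.
Q = ΔU + W = -38800 J.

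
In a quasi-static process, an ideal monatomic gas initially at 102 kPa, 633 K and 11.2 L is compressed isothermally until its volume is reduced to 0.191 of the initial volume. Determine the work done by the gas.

-1890 J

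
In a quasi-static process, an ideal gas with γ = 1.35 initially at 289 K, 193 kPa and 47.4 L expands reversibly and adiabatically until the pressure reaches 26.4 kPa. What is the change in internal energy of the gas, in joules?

-10500 J

n = P₁V₁/(RT₁) = 193×47.4/(8.314×289) = 3.81 mol.
Adiabatic: T₂/T₁ = (P₂/P₁)^((γ−1)/γ) ⇒ T₂ = 289×(0.137)^0.259 = 173 K; V₂ = 207 L.
For an ideal gas ΔU = nCvΔT with Cv = R/(γ−1) = 23.8 J/(mol·K).
ΔU = 3.81×23.8×(173−289) = -10500 J.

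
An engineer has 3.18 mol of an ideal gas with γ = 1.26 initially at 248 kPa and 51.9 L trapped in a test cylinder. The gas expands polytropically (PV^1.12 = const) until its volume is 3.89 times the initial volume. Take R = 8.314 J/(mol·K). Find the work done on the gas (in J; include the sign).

T₁ = P₁V₁/(nR) = 248×51.9/(3.18×8.314) = 487 K.
Polytropic n=1.12: T₂ = T₁(V₁/V₂)^(n−1) = 487×(0.257)^0.12 = 414 K; P₂ = P₁(V₁/V₂)^n = 54.2 kPa.
W = (P₁V₁−P₂V₂)/(n−1) = (248×51.9−54.2×202)/0.12 = 16100 J.
Work done on the gas = −W_by = -16100 J.

-16100 J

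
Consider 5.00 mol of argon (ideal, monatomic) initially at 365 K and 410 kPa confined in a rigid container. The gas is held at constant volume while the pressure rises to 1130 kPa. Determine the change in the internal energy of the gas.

40000 J

V₁ = nRT₁/P₁ = 5.00×8.314×365/410 = 37.0 L.
Isochoric: V stays 37.0 L; P/T = const ⇒ T₂ = 1010 K, P₂ = 1130 kPa.
For an ideal gas ΔU = nCvΔT with Cv = (3/2)R = 12.5 J/(mol·K).
ΔU = 5.00×12.5×(1010−365) = 40000 J.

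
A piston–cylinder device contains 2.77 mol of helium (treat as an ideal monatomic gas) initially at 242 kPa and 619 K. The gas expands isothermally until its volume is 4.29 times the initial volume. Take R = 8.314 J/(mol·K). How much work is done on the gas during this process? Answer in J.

-20800 J

V₁ = nRT₁/P₁ = 2.77×8.314×619/242 = 58.9 L.
Isothermal: T stays 619 K; PV = const ⇒ V₂ = 253 L, P₂ = 56.4 kPa.
W = nRT ln(V₂/V₁) = 2.77×8.314×619×ln(4.29) = 20800 J.
Work done on the gas = −W_by = -20800 J.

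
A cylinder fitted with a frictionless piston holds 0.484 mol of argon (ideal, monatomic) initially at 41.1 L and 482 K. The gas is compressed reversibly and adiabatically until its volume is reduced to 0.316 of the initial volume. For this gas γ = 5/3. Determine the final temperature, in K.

P₁ = nRT₁/V₁ = 0.484×8.314×482/41.1 = 47.2 kPa.
Adiabatic: TV^(γ−1) = const ⇒ T₂ = 482×(3.16)^0.667 = 1040 K; PV^γ = const ⇒ P₂ = 322 kPa.

1040 K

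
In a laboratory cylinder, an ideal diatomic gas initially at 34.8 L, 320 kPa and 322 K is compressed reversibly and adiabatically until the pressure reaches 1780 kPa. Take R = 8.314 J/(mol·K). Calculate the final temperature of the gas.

Adiabatic: T₂/T₁ = (P₂/P₁)^((γ−1)/γ) ⇒ T₂ = 322×(5.56)^0.286 = 526 K; V₂ = 10.2 L.

526 K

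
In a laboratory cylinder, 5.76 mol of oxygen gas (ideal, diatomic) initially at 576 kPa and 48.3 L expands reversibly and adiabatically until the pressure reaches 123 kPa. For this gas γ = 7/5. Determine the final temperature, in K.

T₁ = P₁V₁/(nR) = 576×48.3/(5.76×8.314) = 581 K.
Adiabatic: T₂/T₁ = (P₂/P₁)^((γ−1)/γ) ⇒ T₂ = 581×(0.214)^0.286 = 374 K; V₂ = 146 L.

374 K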